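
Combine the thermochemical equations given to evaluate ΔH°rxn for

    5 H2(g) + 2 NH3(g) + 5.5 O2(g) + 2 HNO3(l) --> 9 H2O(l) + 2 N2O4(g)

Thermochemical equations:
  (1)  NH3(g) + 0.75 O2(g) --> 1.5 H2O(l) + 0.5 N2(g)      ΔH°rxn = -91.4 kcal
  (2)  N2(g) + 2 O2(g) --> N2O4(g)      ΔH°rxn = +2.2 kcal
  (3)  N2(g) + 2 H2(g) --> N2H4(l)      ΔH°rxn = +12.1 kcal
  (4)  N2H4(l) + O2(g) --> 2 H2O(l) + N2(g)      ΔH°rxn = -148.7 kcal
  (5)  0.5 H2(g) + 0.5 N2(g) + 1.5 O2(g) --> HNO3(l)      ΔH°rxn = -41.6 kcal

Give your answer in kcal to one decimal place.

(1) × 2 (scale by 2 for the 2 NH3(g)): (2)·(-91.4) = -182.8 kcal
(2) × 2 (×2 to match 2 N2O4(g) in the target): (2)·(+2.2) = +4.4 kcal
(3) × 3: (3)·(+12.1) = +36.3 kcal
(4) × 3: (3)·(-148.7) = -446.1 kcal
(5) reversed and × 2 (reverse to put HNO3(l) on the reactant side; scale by 2 for the 2 HNO3(l)): (-2)·(-41.6) = +83.2 kcal
Combining the equations, ΔH°rxn = (-182.8) + (+4.4) + (+36.3) + (-446.1) + (+83.2) = -505.0 kcal

ΔH°rxn = -505.0 kcal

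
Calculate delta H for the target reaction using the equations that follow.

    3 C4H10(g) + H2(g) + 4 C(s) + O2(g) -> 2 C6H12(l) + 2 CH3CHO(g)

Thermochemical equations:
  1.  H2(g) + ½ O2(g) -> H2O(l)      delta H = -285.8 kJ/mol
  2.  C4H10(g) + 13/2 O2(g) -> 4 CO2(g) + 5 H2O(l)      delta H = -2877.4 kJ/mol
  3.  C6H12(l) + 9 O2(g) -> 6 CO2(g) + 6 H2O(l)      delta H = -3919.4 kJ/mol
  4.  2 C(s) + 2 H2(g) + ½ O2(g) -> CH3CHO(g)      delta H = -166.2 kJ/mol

delta H = -268.4 kJ/mol

eq. 1 reversed and × 3: (-3)·(-285.8) = +857.4 kJ/mol
eq. 2 × 3: (3)·(-2877.4) = -8632.2 kJ/mol
eq. 3 reversed and × 2: (-2)·(-3919.4) = +7838.8 kJ/mol
eq. 4 × 2: (2)·(-166.2) = -332.4 kJ/mol
By Hess's law, delta H = (+857.4) + (-8632.2) + (+7838.8) + (-332.4) = -268.4 kJ/mol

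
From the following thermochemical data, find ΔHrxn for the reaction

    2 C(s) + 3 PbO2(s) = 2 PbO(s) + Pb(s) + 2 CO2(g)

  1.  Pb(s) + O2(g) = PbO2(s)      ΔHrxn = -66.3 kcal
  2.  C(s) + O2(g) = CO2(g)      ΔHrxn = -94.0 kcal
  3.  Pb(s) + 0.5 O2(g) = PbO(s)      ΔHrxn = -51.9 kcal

ΔHrxn = -92.9 kcal

eq. 1 reversed and × 3: (-3)·(-66.3) = +198.9 kcal
eq. 2 × 2: (2)·(-94.0) = -188.0 kcal
eq. 3 × 2: (2)·(-51.9) = -103.8 kcal
Summing the manipulated equations, ΔHrxn = (+198.9) + (-188.0) + (-103.8) = -92.9 kcal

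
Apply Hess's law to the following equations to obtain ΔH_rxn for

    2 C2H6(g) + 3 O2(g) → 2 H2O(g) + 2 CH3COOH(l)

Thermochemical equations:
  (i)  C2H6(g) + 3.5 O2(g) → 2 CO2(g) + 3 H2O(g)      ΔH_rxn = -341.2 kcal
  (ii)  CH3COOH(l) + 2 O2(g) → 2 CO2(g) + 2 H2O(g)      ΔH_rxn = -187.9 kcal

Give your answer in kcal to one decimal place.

ΔH_rxn = -306.6 kcal

(i) × 2 (×2 to match 2 C2H6(g) in the target): (2)·(-341.2) = -682.4 kcal
(ii) reversed and × 2 (CH3COOH(l) must end up as a product; ×2 to match 2 CH3COOH(l) in the target): (-2)·(-187.9) = +375.8 kcal
ΔH_rxn = (2)·(-341.2) + (-2)·(-187.9) = -306.6 kcal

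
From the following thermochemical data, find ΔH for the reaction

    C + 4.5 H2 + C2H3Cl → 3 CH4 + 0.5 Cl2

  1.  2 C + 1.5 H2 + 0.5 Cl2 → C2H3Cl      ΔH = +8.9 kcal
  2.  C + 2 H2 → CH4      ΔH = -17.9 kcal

ΔH = -62.6 kcal

eq. 1 reversed: -8.9 kcal
eq. 2 × 3: (3)·(-17.9) = -53.7 kcal
ΔH = (-1)·(+8.9) + (3)·(-17.9) = -62.6 kcal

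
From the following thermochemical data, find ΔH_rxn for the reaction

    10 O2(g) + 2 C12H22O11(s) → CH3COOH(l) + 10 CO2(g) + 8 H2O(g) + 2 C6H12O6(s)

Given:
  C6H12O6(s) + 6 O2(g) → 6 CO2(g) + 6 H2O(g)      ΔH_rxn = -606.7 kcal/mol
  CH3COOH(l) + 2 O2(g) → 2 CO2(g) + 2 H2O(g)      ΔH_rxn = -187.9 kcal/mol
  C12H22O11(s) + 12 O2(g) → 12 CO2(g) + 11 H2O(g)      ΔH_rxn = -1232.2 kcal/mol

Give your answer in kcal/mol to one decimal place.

ΔH_rxn = -1063.1 kcal/mol

equation 1 reversed and × 2: (-2)·(-606.7) = +1213.4 kcal/mol
equation 2 reversed: +187.9 kcal/mol
equation 3 × 2: (2)·(-1232.2) = -2464.4 kcal/mol
Summing the manipulated equations, ΔH_rxn = (+1213.4) + (+187.9) + (-2464.4) = -1063.1 kcal/mol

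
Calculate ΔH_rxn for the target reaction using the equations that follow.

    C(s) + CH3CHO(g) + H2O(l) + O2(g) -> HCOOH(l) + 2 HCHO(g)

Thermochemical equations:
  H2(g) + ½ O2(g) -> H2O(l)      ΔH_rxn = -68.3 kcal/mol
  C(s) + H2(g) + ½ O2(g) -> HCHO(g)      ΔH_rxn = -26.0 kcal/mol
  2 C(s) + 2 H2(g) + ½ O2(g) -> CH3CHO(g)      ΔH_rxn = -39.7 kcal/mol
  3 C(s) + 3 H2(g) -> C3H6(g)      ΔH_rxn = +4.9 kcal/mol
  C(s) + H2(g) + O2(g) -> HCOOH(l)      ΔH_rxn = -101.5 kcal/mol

equation 1 reversed (H2O(l) must end up as a reactant): +68.3 kcal/mol
equation 2 × 2 (×2 to match 2 HCHO(g) in the target): (2)·(-26.0) = -52.0 kcal/mol
equation 3 reversed (reverse to put CH3CHO(g) on the reactant side): +39.7 kcal/mol
equation 4: not needed (C3H6(g) appears nowhere else).
equation 5 as written (HCOOH(l) already on the product side): -101.5 kcal/mol
Since enthalpy is a state function, ΔH_rxn = (-1)·(-68.3) + (2)·(-26.0) + (-1)·(-39.7) + (1)·(-101.5) = -45.5 kcal/mol

ΔH_rxn = -45.5 kcal/mol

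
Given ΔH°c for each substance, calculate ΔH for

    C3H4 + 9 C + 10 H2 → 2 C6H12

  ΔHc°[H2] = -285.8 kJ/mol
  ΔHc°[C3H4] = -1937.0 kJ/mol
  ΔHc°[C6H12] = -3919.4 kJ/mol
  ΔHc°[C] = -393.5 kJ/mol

With combustion enthalpies, reactants minus products:
= [1·(-1937.0) + 9·(-393.5) + 10·(-285.8)] − [2·(-3919.4)]
= -497.7 kJ/mol

ΔH = -497.7 kJ/mol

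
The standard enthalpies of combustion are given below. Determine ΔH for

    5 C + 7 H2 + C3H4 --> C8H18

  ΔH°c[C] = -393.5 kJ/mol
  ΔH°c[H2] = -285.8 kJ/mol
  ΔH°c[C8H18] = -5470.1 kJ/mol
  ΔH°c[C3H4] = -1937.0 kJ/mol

ΔH = -435.0 kJ/mol

Using ΔH = Σ nΔHc°(reactants) − Σ nΔHc°(products):
= [5·(-393.5) + 7·(-285.8) + 1·(-1937.0)] − [1·(-5470.1)]
= -435.0 kJ/mol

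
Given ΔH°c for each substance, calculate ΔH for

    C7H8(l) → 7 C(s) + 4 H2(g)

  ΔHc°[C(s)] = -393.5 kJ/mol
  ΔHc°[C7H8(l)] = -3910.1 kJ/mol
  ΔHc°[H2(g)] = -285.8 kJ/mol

ΔH = -12.4 kJ/mol

Using ΔH = Σ nΔHc°(reactants) − Σ nΔHc°(products):
= [1·(-3910.1)] − [7·(-393.5) + 4·(-285.8)]
= -12.4 kJ/mol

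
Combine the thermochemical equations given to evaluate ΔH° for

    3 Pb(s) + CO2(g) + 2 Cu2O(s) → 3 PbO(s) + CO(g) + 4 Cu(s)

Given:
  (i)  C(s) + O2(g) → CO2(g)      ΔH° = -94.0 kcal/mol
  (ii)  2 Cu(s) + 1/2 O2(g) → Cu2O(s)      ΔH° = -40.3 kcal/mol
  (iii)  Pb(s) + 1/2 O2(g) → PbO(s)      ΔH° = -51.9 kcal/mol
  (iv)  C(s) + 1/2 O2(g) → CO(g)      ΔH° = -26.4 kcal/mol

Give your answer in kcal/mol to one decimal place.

ΔH° = -7.5 kcal/mol

(i) reversed (reverse to put CO2(g) on the reactant side): +94.0 kcal/mol
(ii) reversed and × 2 (Cu2O(s) must end up as a reactant; ×2 to match 2 Cu2O(s) in the target): (-2)·(-40.3) = +80.6 kcal/mol
(iii) × 3 (scale by 3 for the 3 PbO(s)): (3)·(-51.9) = -155.7 kcal/mol
(iv) as written (CO(g) already on the product side): -26.4 kcal/mol
ΔH° = (+94.0) + (+80.6) + (-155.7) + (-26.4) = -7.5 kcal/mol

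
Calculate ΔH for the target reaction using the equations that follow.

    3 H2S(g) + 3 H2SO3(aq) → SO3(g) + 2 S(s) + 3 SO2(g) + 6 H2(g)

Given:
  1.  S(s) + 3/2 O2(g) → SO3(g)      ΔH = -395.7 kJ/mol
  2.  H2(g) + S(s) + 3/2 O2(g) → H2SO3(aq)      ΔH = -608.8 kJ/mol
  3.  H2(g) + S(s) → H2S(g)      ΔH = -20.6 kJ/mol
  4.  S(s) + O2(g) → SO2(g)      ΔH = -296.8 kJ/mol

ΔH = 602.1 kJ/mol

eq. 1 as written: -395.7 kJ/mol
eq. 2 reversed and × 3: (-3)·(-608.8) = +1826.4 kJ/mol
eq. 3 reversed and × 3: (-3)·(-20.6) = +61.8 kJ/mol
eq. 4 × 3: (3)·(-296.8) = -890.4 kJ/mol
Since enthalpy is a state function, ΔH = (-395.7) + (+1826.4) + (+61.8) + (-890.4) = 602.1 kJ/mol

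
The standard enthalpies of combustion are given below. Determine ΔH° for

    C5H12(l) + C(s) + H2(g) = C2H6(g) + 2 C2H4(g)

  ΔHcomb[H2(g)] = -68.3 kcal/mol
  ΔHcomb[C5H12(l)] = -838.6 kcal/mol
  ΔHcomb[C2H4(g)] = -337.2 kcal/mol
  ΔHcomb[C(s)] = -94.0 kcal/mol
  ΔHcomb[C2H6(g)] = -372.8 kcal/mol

Using ΔH = Σ nΔHc°(reactants) − Σ nΔHc°(products):
= [1·(-838.6) + 1·(-94.0) + 1·(-68.3)] − [1·(-372.8) + 2·(-337.2)]
= 46.3 kcal/mol

ΔH° = 46.3 kcal/mol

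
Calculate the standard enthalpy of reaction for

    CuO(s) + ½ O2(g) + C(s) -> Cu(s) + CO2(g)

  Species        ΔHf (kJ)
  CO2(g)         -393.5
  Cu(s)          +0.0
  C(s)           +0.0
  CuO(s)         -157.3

Products: 1·(+0.0) + 1·(-393.5) = -393.5
Reactants: 1·(-157.3) + 1/2·(+0.0) + 1·(+0.0) = -157.3
ΔH°rxn = (-393.5) − (-157.3) = -236.2 kJ

ΔH°rxn = -236.2 kJ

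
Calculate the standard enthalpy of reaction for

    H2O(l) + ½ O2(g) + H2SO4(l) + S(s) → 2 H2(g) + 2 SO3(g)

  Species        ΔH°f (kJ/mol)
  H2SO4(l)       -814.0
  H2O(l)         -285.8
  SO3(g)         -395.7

ΔH°rxn = Σ nΔHf°(products) − Σ nΔHf°(reactants).
Products: 2·(+0.0) + 2·(-395.7) = -791.4
Reactants: 1·(-285.8) + 1/2·(+0.0) + 1·(-814.0) + 1·(+0.0) = -1099.8
ΔHrxn = (-791.4) − (-1099.8) = 308.4 kJ/mol

ΔHrxn = 308.4 kJ/mol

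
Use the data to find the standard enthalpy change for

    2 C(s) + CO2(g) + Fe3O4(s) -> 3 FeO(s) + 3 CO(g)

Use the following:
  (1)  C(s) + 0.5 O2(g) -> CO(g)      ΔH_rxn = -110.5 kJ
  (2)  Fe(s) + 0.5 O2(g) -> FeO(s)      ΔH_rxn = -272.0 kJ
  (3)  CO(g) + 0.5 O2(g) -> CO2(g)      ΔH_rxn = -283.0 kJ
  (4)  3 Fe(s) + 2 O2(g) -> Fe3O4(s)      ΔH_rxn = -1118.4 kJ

ΔH_rxn = 364.4 kJ

(1) × 2: (2)·(-110.5) = -221.0 kJ
(2) × 3: (3)·(-272.0) = -816.0 kJ
(3) reversed: +283.0 kJ
(4) reversed: +1118.4 kJ
ΔH_rxn = (2)·(-110.5) + (3)·(-272.0) + (-1)·(-283.0) + (-1)·(-1118.4) = 364.4 kJ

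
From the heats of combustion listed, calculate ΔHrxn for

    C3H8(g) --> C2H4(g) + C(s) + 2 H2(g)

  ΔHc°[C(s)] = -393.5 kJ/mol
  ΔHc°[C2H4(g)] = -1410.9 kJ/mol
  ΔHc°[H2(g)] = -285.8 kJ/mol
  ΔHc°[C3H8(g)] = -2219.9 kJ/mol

Using ΔH = Σ nΔHc°(reactants) − Σ nΔHc°(products):
= [1·(-2219.9)] − [1·(-1410.9) + 1·(-393.5) + 2·(-285.8)]
= 156.1 kJ/mol

ΔHrxn = 156.1 kJ/mol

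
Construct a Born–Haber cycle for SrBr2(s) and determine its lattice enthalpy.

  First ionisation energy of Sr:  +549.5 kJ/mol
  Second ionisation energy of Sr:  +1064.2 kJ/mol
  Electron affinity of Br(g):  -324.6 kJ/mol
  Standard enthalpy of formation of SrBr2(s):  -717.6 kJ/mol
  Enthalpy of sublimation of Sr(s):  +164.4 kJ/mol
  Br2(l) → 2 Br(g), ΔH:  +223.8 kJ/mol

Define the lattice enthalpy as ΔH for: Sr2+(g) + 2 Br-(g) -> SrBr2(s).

U = -2070.3 kJ/mol

ΔHf° = 1·ΔHsub + 1·(ΣIE) + 1·D(Br2) + 2·EA + U
-717.6 = 1·(+164.4) + 1·(+1613.7) + 1·(+223.8) + 2·(-324.6) + U
U = -717.6 − (+1352.7) = -2070.3 kJ/mol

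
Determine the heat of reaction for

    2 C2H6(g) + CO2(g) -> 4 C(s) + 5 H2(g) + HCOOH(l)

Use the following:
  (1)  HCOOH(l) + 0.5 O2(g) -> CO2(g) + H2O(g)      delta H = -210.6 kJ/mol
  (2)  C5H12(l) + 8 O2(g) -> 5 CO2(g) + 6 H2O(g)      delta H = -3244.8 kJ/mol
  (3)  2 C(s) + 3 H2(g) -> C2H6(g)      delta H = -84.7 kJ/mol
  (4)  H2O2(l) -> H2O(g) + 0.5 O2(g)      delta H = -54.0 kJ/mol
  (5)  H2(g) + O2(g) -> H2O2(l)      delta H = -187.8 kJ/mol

delta H = 138.2 kJ/mol

(1) reversed: +210.6 kJ/mol
(2): not needed.
(3) reversed and × 2: (-2)·(-84.7) = +169.4 kJ/mol
(4) as written: -54.0 kJ/mol
(5) as written: -187.8 kJ/mol
delta H = (+210.6) + (+169.4) + (-54.0) + (-187.8) = 138.2 kJ/mol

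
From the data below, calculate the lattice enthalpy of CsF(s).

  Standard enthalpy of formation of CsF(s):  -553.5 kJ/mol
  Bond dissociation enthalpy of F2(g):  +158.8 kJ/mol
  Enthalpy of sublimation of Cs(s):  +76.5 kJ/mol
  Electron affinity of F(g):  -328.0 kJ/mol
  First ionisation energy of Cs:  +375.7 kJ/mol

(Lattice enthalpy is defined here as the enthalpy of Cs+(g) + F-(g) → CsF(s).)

U = -757.1 kJ/mol

ΔHf° = 1·ΔHsub + 1·(ΣIE) + 1/2·D(F2) + 1·EA + U
-553.5 = 1·(+76.5) + 1·(+375.7) + 1/2·(+158.8) + 1·(-328.0) + U
U = -553.5 − (+203.6) = -757.1 kJ/mol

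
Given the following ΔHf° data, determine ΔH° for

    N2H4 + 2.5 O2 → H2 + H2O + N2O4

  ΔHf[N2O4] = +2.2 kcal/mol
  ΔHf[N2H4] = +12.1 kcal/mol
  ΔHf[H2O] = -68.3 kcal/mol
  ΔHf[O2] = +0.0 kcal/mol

ΔH° = -78.2 kcal/mol

Products: 1·(+0.0) + 1·(-68.3) + 1·(+2.2) = -66.1
Reactants: 1·(+12.1) + 5/2·(+0.0) = +12.1
ΔH° = (-66.1) − (+12.1) = -78.2 kcal/mol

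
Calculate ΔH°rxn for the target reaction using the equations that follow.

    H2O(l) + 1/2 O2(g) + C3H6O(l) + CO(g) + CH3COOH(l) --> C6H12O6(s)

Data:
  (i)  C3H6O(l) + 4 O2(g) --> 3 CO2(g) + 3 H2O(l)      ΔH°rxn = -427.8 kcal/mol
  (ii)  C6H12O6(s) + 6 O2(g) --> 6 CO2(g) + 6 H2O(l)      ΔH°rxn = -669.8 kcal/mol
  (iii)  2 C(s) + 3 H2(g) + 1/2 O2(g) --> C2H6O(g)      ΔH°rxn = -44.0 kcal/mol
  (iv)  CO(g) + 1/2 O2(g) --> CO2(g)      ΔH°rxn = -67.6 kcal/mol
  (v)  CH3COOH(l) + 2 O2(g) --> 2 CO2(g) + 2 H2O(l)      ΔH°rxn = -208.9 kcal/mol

(i) as written (C3H6O(l) already on the reactant side): -427.8 kcal/mol
(ii) reversed (reverse to put C6H12O6(s) on the product side): +669.8 kcal/mol
(iii): not needed (C2H6O(g) appears nowhere else).
(iv) as written (CO(g) already on the reactant side): -67.6 kcal/mol
(v) as written (CH3COOH(l) already on the reactant side): -208.9 kcal/mol
By Hess's law, ΔH°rxn = (1)·(-427.8) + (-1)·(-669.8) + (1)·(-67.6) + (1)·(-208.9) = -34.5 kcal/mol

ΔH°rxn = -34.5 kcal/mol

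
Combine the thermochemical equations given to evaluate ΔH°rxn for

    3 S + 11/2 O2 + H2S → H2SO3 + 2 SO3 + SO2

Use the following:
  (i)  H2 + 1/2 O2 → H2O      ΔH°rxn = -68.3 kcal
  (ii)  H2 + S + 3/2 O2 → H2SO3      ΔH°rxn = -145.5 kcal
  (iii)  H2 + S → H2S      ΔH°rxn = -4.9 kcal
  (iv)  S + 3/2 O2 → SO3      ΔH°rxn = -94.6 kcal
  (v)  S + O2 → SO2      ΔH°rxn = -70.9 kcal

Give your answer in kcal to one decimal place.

ΔH°rxn = -400.7 kcal

(i): not needed.
(ii) as written: -145.5 kcal
(iii) reversed: +4.9 kcal
(iv) × 2: (2)·(-94.6) = -189.2 kcal
(v) as written: -70.9 kcal
ΔH°rxn = (-145.5) + (+4.9) + (-189.2) + (-70.9) = -400.7 kcal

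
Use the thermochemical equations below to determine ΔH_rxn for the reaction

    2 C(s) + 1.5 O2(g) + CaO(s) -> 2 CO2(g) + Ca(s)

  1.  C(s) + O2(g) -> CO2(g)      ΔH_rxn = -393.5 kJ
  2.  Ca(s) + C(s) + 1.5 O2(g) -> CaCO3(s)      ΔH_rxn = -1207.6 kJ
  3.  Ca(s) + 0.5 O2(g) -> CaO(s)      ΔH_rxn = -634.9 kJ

ΔH_rxn = -152.1 kJ

eq. 1 × 2: (2)·(-393.5) = -787.0 kJ
eq. 2: not needed.
eq. 3 reversed: +634.9 kJ
Combining the equations, ΔH_rxn = (2)·(-393.5) + (-1)·(-634.9) = -152.1 kJ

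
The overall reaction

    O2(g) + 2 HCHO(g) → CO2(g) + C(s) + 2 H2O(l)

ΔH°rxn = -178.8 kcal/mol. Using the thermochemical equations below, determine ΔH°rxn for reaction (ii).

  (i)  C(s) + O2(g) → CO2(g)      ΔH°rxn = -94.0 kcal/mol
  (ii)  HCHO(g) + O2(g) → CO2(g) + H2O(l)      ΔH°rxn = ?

ΔH°rxn = -136.4 kcal/mol

(i) reversed: +94.0 kcal/mol
(ii) × 2: contributes 2·x
-178.8 = (+94.0) + 2·x
x = (-178.8 − (+94.0)) / (2) = -136.4 kcal/mol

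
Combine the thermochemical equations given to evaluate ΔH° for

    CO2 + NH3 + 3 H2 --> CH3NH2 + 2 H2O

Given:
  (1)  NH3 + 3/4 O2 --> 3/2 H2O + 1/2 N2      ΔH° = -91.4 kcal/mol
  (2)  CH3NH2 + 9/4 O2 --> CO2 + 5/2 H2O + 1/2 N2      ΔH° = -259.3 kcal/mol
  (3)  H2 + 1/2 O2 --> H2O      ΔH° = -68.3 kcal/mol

ΔH° = -37.0 kcal/mol

(1) as written: -91.4 kcal/mol
(2) reversed: +259.3 kcal/mol
(3) × 3: (3)·(-68.3) = -204.9 kcal/mol
Summing the manipulated equations, ΔH° = (-91.4) + (+259.3) + (-204.9) = -37.0 kcal/mol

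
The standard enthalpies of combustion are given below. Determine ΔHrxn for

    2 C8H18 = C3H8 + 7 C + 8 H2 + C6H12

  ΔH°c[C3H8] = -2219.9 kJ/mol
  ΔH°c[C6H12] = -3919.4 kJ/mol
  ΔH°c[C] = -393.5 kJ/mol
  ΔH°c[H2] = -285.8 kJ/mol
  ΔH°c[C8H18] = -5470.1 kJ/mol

With combustion enthalpies, reactants minus products:
= [2·(-5470.1)] − [1·(-2219.9) + 7·(-393.5) + 8·(-285.8) + 1·(-3919.4)]
= 240.0 kJ/mol

ΔHrxn = 240.0 kJ/mol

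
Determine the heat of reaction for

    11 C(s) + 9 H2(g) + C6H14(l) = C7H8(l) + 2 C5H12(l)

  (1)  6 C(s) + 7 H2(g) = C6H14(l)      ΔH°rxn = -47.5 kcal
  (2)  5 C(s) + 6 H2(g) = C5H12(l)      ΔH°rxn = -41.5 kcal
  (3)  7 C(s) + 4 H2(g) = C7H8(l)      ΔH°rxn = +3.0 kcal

(1) reversed (C6H14(l) must end up as a reactant): +47.5 kcal
(2) × 2 (scale by 2 for the 2 C5H12(l)): (2)·(-41.5) = -83.0 kcal
(3) as written (C7H8(l) already on the product side): +3.0 kcal
ΔH°rxn = (-1)·(-47.5) + (2)·(-41.5) + (1)·(+3.0) = -32.5 kcal

ΔH°rxn = -32.5 kcal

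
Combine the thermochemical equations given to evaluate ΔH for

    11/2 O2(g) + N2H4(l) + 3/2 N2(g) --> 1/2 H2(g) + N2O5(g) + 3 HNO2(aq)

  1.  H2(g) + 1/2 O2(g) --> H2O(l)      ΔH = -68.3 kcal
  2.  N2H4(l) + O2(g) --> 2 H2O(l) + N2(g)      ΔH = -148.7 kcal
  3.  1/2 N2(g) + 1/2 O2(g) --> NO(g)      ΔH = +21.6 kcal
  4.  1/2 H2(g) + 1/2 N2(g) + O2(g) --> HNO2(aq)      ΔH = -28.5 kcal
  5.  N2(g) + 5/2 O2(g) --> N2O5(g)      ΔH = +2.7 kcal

eq. 1 reversed and × 2: (-2)·(-68.3) = +136.6 kcal
eq. 2 as written: -148.7 kcal
eq. 3: not needed.
eq. 4 × 3: (3)·(-28.5) = -85.5 kcal
eq. 5 as written: +2.7 kcal
Summing the manipulated equations, ΔH = (+136.6) + (-148.7) + (-85.5) + (+2.7) = -94.9 kcal

ΔH = -94.9 kcal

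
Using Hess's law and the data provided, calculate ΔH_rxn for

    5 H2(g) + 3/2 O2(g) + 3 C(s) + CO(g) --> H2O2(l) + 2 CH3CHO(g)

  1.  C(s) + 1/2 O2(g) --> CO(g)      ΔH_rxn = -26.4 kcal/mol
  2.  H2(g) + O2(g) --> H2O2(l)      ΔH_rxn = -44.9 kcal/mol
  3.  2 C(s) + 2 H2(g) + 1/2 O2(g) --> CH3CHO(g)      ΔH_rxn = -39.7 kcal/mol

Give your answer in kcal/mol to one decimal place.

eq. 1 reversed (CO(g) must end up as a reactant): +26.4 kcal/mol
eq. 2 as written (H2O2(l) already on the product side): -44.9 kcal/mol
eq. 3 × 2 (×2 to match 2 CH3CHO(g) in the target): (2)·(-39.7) = -79.4 kcal/mol
ΔH_rxn = (+26.4) + (-44.9) + (-79.4) = -97.9 kcal/mol

ΔH_rxn = -97.9 kcal/mol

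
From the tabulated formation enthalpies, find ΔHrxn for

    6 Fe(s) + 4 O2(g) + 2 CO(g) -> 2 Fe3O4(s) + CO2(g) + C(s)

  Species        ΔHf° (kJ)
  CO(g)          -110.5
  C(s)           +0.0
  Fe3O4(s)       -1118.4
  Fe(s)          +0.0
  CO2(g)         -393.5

ΔHrxn = -2409.3 kJ

Products: 2·(-1118.4) + 1·(-393.5) + 1·(+0.0) = -2630.3
Reactants: 6·(+0.0) + 4·(+0.0) + 2·(-110.5) = -221.0
ΔHrxn = (-2630.3) − (-221.0) = -2409.3 kJ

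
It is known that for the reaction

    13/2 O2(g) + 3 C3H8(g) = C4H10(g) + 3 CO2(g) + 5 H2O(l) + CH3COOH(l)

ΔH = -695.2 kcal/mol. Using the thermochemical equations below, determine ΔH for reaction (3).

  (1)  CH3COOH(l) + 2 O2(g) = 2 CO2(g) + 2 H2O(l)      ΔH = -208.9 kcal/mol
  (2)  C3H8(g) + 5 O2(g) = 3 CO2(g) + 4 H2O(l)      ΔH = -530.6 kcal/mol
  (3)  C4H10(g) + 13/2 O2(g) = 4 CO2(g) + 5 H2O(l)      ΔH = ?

ΔH = -687.7 kcal/mol

(1) reversed (CH3COOH(l) must end up as a product): +208.9 kcal/mol
(2) × 3 (scale by 3 for the 3 C3H8(g)): (3)·(-530.6) = -1591.8 kcal/mol
(3) reversed (C4H10(g) must end up as a product): contributes −x
-695.2 = (+208.9) + (-1591.8) − x
x = (-695.2 − (-1382.9)) / (-1) = -687.7 kcal/mol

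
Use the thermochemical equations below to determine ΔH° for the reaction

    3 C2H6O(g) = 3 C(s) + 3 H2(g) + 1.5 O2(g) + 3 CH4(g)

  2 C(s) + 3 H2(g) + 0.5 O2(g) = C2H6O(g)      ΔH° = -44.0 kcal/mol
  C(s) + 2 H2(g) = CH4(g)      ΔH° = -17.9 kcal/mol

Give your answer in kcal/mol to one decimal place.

ΔH° = 78.3 kcal/mol

equation 1 reversed and × 3: (-3)·(-44.0) = +132.0 kcal/mol
equation 2 × 3: (3)·(-17.9) = -53.7 kcal/mol
Combining the equations, ΔH° = (-3)·(-44.0) + (3)·(-17.9) = 78.3 kcal/mol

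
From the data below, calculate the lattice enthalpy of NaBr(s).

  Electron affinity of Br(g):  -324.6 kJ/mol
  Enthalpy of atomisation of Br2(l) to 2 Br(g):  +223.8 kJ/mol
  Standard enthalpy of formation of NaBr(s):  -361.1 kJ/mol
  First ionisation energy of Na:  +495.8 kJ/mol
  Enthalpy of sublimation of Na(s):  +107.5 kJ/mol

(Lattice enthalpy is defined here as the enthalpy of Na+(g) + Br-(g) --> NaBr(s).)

ΔHf° = 1·ΔHsub + 1·(ΣIE) + 1/2·D(Br2) + 1·EA + U
-361.1 = 1·(+107.5) + 1·(+495.8) + 1/2·(+223.8) + 1·(-324.6) + U
U = -361.1 − (+390.6) = -751.7 kJ/mol

U = -751.7 kJ/mol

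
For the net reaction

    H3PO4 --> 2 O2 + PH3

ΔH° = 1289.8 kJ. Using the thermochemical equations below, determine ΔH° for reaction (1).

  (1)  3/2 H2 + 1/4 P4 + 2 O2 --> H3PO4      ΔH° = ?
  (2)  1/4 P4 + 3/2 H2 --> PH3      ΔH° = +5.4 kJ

(1) reversed: contributes −x
(2) as written: +5.4 kJ
+1289.8 = (+5.4) − x
x = (+1289.8 − (+5.4)) / (-1) = -1284.4 kJ

ΔH° = -1284.4 kJ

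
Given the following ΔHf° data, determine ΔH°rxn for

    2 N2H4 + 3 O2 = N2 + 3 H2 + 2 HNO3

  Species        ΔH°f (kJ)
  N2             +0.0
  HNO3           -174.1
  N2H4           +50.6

Products: 1·(+0.0) + 3·(+0.0) + 2·(-174.1) = -348.2
Reactants: 2·(+50.6) + 3·(+0.0) = +101.2
ΔH°rxn = (-348.2) − (+101.2) = -449.4 kJ

ΔH°rxn = -449.4 kJ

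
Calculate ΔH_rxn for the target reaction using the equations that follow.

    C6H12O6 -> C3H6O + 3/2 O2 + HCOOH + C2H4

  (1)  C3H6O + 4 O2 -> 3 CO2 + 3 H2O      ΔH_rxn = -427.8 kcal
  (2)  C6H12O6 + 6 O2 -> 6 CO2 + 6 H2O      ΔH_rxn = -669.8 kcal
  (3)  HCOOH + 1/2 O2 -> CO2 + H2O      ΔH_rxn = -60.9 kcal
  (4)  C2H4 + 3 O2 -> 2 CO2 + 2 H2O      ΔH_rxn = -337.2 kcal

(1) reversed (C3H6O must end up as a product): +427.8 kcal
(2) as written (C6H12O6 already on the reactant side): -669.8 kcal
(3) reversed (HCOOH must end up as a product): +60.9 kcal
(4) reversed (C2H4 must end up as a product): +337.2 kcal
Since enthalpy is a state function, ΔH_rxn = (+427.8) + (-669.8) + (+60.9) + (+337.2) = 156.1 kcal

ΔH_rxn = 156.1 kcal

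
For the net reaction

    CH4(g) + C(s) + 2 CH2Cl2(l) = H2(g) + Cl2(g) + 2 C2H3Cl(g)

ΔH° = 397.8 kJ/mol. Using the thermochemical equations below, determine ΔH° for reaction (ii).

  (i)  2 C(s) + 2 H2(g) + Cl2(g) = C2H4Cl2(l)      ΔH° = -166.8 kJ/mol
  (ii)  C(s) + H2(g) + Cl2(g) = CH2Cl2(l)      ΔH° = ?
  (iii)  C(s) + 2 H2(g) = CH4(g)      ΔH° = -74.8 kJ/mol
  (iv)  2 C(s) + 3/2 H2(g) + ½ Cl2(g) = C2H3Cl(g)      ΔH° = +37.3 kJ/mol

ΔH° = -124.2 kJ/mol

(i): not needed (C2H4Cl2(l) appears nowhere else).
(ii) reversed and × 2 (CH2Cl2(l) must end up as a reactant; scale by 2 for the 2 CH2Cl2(l)): contributes −2·x
(iii) reversed (CH4(g) must end up as a reactant): +74.8 kJ/mol
(iv) × 2 (×2 to match 2 C2H3Cl(g) in the target): (2)·(+37.3) = +74.6 kJ/mol
+397.8 = (+74.8) + (+74.6) − 2·x
x = (+397.8 − (+149.4)) / (-2) = -124.2 kJ/mol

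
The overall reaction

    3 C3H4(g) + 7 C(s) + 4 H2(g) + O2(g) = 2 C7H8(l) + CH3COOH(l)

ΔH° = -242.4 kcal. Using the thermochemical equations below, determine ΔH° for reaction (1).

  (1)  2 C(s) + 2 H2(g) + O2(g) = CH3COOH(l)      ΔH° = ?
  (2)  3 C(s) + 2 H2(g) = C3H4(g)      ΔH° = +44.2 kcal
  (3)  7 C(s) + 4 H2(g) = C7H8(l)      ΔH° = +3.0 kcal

(1) as written (CH3COOH(l) already on the product side): contributes x
(2) reversed and × 3 (reverse to put C3H4(g) on the reactant side; ×3 to match 3 C3H4(g) in the target): (-3)·(+44.2) = -132.6 kcal
(3) × 2 (×2 to match 2 C7H8(l) in the target): (2)·(+3.0) = +6.0 kcal
-242.4 = (-132.6) + (+6.0) + x
x = (-242.4 − (-126.6)) / (1) = -115.8 kcal

ΔH° = -115.8 kcal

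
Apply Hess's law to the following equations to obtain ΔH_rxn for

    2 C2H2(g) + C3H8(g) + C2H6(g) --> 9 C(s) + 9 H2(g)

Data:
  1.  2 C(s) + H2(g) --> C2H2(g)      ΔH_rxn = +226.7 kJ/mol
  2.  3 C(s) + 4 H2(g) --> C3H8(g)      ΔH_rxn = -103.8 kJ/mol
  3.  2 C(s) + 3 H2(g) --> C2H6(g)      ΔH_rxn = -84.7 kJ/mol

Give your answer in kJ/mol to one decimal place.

ΔH_rxn = -264.9 kJ/mol

eq. 1 reversed and × 2: (-2)·(+226.7) = -453.4 kJ/mol
eq. 2 reversed: +103.8 kJ/mol
eq. 3 reversed: +84.7 kJ/mol
Combining the equations, ΔH_rxn = (-2)·(+226.7) + (-1)·(-103.8) + (-1)·(-84.7) = -264.9 kJ/mol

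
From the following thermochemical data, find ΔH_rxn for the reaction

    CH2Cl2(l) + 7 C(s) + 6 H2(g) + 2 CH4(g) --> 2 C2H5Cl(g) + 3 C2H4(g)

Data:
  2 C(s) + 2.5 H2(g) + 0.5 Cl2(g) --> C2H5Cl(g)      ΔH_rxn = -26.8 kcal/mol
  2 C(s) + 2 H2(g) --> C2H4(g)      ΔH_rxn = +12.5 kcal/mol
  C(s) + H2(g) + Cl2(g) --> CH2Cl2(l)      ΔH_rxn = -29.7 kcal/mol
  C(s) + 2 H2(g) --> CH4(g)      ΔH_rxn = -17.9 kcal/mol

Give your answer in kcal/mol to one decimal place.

equation 1 × 2: (2)·(-26.8) = -53.6 kcal/mol
equation 2 × 3: (3)·(+12.5) = +37.5 kcal/mol
equation 3 reversed: +29.7 kcal/mol
equation 4 reversed and × 2: (-2)·(-17.9) = +35.8 kcal/mol
ΔH_rxn = (2)·(-26.8) + (3)·(+12.5) + (-1)·(-29.7) + (-2)·(-17.9) = 49.4 kcal/mol

ΔH_rxn = 49.4 kcal/mol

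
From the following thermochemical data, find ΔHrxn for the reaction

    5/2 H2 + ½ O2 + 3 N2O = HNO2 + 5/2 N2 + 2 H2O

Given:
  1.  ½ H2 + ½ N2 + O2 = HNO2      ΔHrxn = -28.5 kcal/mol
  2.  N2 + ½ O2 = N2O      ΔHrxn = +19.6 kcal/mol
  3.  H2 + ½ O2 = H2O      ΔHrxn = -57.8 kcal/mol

eq. 1 as written: -28.5 kcal/mol
eq. 2 reversed and × 3: (-3)·(+19.6) = -58.8 kcal/mol
eq. 3 × 2: (2)·(-57.8) = -115.6 kcal/mol
Since enthalpy is a state function, ΔHrxn = (-28.5) + (-58.8) + (-115.6) = -202.9 kcal/mol

ΔHrxn = -202.9 kcal/mol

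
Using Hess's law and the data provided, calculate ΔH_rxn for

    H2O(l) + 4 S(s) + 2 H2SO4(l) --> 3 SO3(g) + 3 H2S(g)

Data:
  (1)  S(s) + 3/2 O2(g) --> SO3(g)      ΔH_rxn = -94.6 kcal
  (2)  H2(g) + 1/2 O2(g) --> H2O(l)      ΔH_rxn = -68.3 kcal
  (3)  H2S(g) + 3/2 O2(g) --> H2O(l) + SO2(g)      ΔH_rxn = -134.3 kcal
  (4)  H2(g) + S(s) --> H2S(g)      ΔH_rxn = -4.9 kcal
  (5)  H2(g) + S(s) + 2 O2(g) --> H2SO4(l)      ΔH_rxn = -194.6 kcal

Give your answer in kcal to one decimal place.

(1) × 3 (scale by 3 for the 3 SO3(g)): (3)·(-94.6) = -283.8 kcal
(2) reversed: +68.3 kcal
(3): not needed (SO2(g) appears nowhere else).
(4) × 3: (3)·(-4.9) = -14.7 kcal
(5) reversed and × 2 (H2SO4(l) must end up as a reactant; scale by 2 for the 2 H2SO4(l)): (-2)·(-194.6) = +389.2 kcal
Since enthalpy is a state function, ΔH_rxn = (-283.8) + (+68.3) + (-14.7) + (+389.2) = 159.0 kcal

ΔH_rxn = 159.0 kcal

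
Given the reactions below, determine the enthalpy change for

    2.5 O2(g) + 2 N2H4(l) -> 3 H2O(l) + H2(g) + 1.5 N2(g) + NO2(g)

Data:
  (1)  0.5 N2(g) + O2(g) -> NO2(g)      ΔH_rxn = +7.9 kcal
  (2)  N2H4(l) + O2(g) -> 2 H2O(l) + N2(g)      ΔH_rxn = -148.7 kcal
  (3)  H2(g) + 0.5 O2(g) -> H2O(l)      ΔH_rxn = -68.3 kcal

(1) as written: +7.9 kcal
(2) × 2: (2)·(-148.7) = -297.4 kcal
(3) reversed: +68.3 kcal
By Hess's law, ΔH_rxn = (1)·(+7.9) + (2)·(-148.7) + (-1)·(-68.3) = -221.2 kcal

ΔH_rxn = -221.2 kcal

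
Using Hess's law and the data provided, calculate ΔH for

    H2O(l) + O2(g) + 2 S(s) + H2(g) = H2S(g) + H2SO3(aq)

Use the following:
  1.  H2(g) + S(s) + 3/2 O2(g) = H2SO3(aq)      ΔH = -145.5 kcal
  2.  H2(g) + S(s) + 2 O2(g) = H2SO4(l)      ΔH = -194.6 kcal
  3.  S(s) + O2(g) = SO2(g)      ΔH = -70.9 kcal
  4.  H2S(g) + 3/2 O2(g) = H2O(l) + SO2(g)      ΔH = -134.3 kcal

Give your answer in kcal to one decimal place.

ΔH = -82.1 kcal

eq. 1 as written (H2SO3(aq) already on the product side): -145.5 kcal
eq. 2: not needed (H2SO4(l) appears nowhere else).
eq. 3 as written: -70.9 kcal
eq. 4 reversed (reverse to put H2S(g) on the product side): +134.3 kcal
Summing the manipulated equations, ΔH = (-145.5) + (-70.9) + (+134.3) = -82.1 kcal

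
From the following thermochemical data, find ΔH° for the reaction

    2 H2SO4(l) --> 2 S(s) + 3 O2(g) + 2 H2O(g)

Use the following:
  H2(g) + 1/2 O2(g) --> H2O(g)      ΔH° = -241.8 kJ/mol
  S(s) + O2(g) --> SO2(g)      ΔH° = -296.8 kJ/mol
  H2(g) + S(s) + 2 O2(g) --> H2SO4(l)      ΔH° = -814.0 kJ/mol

equation 1 × 2 (×2 to match 2 H2O(g) in the target): (2)·(-241.8) = -483.6 kJ/mol
equation 2: not needed (SO2(g) appears nowhere else).
equation 3 reversed and × 2 (H2SO4(l) must end up as a reactant; scale by 2 for the 2 H2SO4(l)): (-2)·(-814.0) = +1628.0 kJ/mol
Combining the equations, ΔH° = (2)·(-241.8) + (-2)·(-814.0) = 1144.4 kJ/mol

ΔH° = 1144.4 kJ/mol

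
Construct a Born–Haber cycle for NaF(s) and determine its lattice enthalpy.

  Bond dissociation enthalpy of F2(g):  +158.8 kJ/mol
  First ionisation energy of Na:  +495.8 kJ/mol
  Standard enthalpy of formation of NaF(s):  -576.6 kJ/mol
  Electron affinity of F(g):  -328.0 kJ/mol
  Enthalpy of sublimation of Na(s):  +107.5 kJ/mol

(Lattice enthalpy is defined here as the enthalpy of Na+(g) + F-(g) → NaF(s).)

U = -931.3 kJ/mol

ΔHf° = 1·ΔHsub + 1·(ΣIE) + 1/2·D(F2) + 1·EA + U
-576.6 = 1·(+107.5) + 1·(+495.8) + 1/2·(+158.8) + 1·(-328.0) + U
U = -576.6 − (+354.7) = -931.3 kJ/mol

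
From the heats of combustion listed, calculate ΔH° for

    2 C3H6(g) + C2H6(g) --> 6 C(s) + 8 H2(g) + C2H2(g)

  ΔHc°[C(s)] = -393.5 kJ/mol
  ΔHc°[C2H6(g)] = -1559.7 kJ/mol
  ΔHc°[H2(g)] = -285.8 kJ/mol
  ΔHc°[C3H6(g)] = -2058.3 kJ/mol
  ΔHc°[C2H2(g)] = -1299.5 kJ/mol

With combustion enthalpies, reactants minus products:
= [2·(-2058.3) + 1·(-1559.7)] − [6·(-393.5) + 8·(-285.8) + 1·(-1299.5)]
= 270.6 kJ/mol

ΔH° = 270.6 kJ/mol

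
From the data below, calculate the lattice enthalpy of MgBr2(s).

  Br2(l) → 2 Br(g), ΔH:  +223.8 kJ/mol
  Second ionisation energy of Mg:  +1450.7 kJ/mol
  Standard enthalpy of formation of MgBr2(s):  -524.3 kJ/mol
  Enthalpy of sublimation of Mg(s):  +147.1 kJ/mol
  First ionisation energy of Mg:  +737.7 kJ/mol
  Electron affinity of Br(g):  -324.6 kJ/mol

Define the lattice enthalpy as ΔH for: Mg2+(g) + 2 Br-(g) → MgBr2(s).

U = -2434.4 kJ/mol

ΔHf° = 1·ΔHsub + 1·(ΣIE) + 1·D(Br2) + 2·EA + U
-524.3 = 1·(+147.1) + 1·(+2188.4) + 1·(+223.8) + 2·(-324.6) + U
U = -524.3 − (+1910.1) = -2434.4 kJ/mol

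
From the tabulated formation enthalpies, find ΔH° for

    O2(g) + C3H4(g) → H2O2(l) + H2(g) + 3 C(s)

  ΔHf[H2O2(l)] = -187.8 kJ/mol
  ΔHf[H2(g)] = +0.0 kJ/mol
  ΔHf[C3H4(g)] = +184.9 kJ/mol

ΔH° = -372.7 kJ/mol

Products: 1·(-187.8) + 1·(+0.0) + 3·(+0.0) = -187.8
Reactants: 1·(+0.0) + 1·(+184.9) = +184.9
ΔH° = (-187.8) − (+184.9) = -372.7 kJ/mol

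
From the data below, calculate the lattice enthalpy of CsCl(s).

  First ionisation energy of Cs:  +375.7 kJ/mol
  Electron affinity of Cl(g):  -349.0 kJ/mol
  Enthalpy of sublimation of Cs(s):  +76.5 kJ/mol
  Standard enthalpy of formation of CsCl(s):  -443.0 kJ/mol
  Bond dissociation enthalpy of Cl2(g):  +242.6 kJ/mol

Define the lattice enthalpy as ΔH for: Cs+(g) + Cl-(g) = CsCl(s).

U = -667.5 kJ/mol

ΔHf° = 1·ΔHsub + 1·(ΣIE) + 1/2·D(Cl2) + 1·EA + U
-443.0 = 1·(+76.5) + 1·(+375.7) + 1/2·(+242.6) + 1·(-349.0) + U
U = -443.0 − (+224.5) = -667.5 kJ/mol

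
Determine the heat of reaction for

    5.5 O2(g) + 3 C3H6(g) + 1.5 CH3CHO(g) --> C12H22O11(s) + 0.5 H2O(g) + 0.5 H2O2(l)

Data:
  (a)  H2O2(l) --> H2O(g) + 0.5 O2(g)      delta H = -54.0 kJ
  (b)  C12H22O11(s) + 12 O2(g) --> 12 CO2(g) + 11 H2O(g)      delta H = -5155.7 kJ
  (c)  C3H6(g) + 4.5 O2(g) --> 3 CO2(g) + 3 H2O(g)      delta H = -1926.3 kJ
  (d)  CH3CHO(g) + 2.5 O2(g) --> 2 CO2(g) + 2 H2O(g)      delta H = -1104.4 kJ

delta H = -2252.8 kJ

(a) reversed and × 1/2: (-1/2)·(-54.0) = +27.0 kJ
(b) reversed: +5155.7 kJ
(c) × 3: (3)·(-1926.3) = -5778.9 kJ
(d) × 3/2: (3/2)·(-1104.4) = -1656.6 kJ
Summing the manipulated equations, delta H = (+27.0) + (+5155.7) + (-5778.9) + (-1656.6) = -2252.8 kJ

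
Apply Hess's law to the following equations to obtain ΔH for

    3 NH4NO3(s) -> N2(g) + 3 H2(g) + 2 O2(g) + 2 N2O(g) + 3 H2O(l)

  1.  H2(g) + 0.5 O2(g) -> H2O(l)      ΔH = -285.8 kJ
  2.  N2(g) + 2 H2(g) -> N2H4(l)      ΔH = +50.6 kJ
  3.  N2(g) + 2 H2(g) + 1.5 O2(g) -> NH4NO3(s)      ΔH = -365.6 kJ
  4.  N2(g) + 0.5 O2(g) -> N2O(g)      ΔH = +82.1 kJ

eq. 1 × 3: (3)·(-285.8) = -857.4 kJ
eq. 2: not needed.
eq. 3 reversed and × 3: (-3)·(-365.6) = +1096.8 kJ
eq. 4 × 2: (2)·(+82.1) = +164.2 kJ
Combining the equations, ΔH = (3)·(-285.8) + (-3)·(-365.6) + (2)·(+82.1) = 403.6 kJ

ΔH = 403.6 kJ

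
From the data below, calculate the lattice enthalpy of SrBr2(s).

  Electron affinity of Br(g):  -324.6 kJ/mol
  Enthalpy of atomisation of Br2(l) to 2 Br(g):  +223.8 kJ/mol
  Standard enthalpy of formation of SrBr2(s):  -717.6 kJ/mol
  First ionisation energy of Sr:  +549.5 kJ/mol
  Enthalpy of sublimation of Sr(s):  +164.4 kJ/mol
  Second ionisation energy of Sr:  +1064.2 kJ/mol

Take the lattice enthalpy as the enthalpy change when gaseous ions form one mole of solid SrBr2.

ΔHf° = 1·ΔHsub + 1·(ΣIE) + 1·D(Br2) + 2·EA + U
-717.6 = 1·(+164.4) + 1·(+1613.7) + 1·(+223.8) + 2·(-324.6) + U
U = -717.6 − (+1352.7) = -2070.3 kJ/mol

U = -2070.3 kJ/mol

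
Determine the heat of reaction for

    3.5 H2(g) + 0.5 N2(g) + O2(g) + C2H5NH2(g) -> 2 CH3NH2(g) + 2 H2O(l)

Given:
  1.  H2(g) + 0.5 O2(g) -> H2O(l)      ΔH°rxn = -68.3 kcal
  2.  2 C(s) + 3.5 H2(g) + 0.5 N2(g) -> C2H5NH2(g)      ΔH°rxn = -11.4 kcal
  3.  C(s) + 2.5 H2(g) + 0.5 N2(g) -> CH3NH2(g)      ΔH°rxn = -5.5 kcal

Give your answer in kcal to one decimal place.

ΔH°rxn = -136.2 kcal

eq. 1 × 2: (2)·(-68.3) = -136.6 kcal
eq. 2 reversed: +11.4 kcal
eq. 3 × 2: (2)·(-5.5) = -11.0 kcal
By Hess's law, ΔH°rxn = (-136.6) + (+11.4) + (-11.0) = -136.2 kcal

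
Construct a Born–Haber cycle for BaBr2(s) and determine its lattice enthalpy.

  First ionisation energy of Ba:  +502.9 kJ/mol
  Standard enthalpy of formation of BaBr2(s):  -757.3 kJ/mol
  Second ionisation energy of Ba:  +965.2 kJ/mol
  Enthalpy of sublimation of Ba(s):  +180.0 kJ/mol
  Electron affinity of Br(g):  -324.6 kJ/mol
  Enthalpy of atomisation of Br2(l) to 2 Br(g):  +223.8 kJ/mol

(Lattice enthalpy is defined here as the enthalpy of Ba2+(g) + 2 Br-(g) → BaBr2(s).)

ΔHf° = 1·ΔHsub + 1·(ΣIE) + 1·D(Br2) + 2·EA + U
-757.3 = 1·(+180.0) + 1·(+1468.1) + 1·(+223.8) + 2·(-324.6) + U
U = -757.3 − (+1222.7) = -1980.0 kJ/mol

U = -1980.0 kJ/mol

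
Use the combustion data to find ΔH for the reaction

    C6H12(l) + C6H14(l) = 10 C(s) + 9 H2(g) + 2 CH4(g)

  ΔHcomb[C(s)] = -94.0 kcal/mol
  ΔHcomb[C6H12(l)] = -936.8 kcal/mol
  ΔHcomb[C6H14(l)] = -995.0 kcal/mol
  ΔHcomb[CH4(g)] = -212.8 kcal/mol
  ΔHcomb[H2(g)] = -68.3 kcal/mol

With combustion enthalpies, reactants minus products:
= [1·(-936.8) + 1·(-995.0)] − [10·(-94.0) + 9·(-68.3) + 2·(-212.8)]
= 48.5 kcal/mol

ΔH = 48.5 kcal/mol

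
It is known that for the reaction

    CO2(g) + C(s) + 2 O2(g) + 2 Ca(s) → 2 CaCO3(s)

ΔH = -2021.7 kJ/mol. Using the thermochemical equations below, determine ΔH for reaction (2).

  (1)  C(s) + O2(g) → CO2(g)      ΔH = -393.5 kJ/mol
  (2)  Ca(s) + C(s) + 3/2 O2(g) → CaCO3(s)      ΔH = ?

(1) reversed (CO2(g) must end up as a reactant): +393.5 kJ/mol
(2) × 2 (×2 to match 2 CaCO3(s) in the target): contributes 2·x
-2021.7 = (+393.5) + 2·x
x = (-2021.7 − (+393.5)) / (2) = -1207.6 kJ/mol

ΔH = -1207.6 kJ/mol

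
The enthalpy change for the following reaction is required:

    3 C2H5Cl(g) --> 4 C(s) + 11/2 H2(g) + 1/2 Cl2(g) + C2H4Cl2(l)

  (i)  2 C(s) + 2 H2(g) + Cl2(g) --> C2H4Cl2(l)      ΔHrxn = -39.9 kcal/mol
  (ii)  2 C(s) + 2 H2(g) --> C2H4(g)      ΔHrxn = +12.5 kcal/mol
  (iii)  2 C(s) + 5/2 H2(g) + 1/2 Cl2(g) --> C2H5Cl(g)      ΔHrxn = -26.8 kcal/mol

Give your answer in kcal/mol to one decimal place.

ΔHrxn = 40.5 kcal/mol

(i) as written (C2H4Cl2(l) already on the product side): -39.9 kcal/mol
(ii): not needed (C2H4(g) appears nowhere else).
(iii) reversed and × 3 (C2H5Cl(g) must end up as a reactant; ×3 to match 3 C2H5Cl(g) in the target): (-3)·(-26.8) = +80.4 kcal/mol
Combining the equations, ΔHrxn = (-39.9) + (+80.4) = 40.5 kcal/mol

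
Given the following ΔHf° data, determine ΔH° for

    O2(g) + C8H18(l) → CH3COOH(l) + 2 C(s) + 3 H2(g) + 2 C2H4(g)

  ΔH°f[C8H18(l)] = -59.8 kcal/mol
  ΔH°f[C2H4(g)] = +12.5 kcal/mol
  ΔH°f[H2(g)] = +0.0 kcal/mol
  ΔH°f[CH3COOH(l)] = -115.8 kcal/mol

Products: 1·(-115.8) + 2·(+0.0) + 3·(+0.0) + 2·(+12.5) = -90.8
Reactants: 1·(+0.0) + 1·(-59.8) = -59.8
ΔH° = (-90.8) − (-59.8) = -31.0 kcal/mol

ΔH° = -31.0 kcal/mol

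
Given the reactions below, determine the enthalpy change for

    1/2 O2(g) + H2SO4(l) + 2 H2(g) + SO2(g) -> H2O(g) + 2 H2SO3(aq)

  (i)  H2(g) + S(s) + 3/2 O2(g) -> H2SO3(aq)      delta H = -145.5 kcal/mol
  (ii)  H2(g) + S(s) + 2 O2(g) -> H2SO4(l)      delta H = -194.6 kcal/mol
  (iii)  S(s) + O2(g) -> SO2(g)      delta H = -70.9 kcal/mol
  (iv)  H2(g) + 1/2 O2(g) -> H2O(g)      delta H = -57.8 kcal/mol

(i) × 2 (scale by 2 for the 2 H2SO3(aq)): (2)·(-145.5) = -291.0 kcal/mol
(ii) reversed (reverse to put H2SO4(l) on the reactant side): +194.6 kcal/mol
(iii) reversed (reverse to put SO2(g) on the reactant side): +70.9 kcal/mol
(iv) as written (H2O(g) already on the product side): -57.8 kcal/mol
Since enthalpy is a state function, delta H = (-291.0) + (+194.6) + (+70.9) + (-57.8) = -83.3 kcal/mol

delta H = -83.3 kcal/mol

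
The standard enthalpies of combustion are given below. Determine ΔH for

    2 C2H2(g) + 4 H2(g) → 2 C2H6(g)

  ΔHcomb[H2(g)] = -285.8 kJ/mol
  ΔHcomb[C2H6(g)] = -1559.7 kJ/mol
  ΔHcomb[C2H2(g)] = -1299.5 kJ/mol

With combustion enthalpies, reactants minus products:
= [2·(-1299.5) + 4·(-285.8)] − [2·(-1559.7)]
= -622.8 kJ/mol

ΔH = -622.8 kJ/mol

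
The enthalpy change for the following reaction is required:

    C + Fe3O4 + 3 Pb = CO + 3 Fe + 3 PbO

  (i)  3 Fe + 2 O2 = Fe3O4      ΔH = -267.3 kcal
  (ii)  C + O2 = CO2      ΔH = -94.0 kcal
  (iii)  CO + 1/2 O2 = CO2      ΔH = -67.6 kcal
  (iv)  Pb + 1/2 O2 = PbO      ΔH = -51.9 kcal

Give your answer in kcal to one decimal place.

(i) reversed (reverse to put Fe3O4 on the reactant side): +267.3 kcal
(ii) as written (C already on the reactant side): -94.0 kcal
(iii) reversed (reverse to put CO on the product side): +67.6 kcal
(iv) × 3 (scale by 3 for the 3 PbO): (3)·(-51.9) = -155.7 kcal
Since enthalpy is a state function, ΔH = (-1)·(-267.3) + (1)·(-94.0) + (-1)·(-67.6) + (3)·(-51.9) = 85.2 kcal

ΔH = 85.2 kcal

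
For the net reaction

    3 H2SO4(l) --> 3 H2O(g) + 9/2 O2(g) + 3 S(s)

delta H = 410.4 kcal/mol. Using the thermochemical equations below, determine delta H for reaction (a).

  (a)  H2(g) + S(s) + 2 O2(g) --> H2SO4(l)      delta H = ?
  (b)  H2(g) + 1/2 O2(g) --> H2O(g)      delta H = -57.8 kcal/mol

delta H = -194.6 kcal/mol

(a) reversed and × 3 (H2SO4(l) must end up as a reactant; scale by 3 for the 3 H2SO4(l)): contributes −3·x
(b) × 3 (scale by 3 for the 3 H2O(g)): (3)·(-57.8) = -173.4 kcal/mol
+410.4 = (-173.4) − 3·x
x = (+410.4 − (-173.4)) / (-3) = -194.6 kcal/mol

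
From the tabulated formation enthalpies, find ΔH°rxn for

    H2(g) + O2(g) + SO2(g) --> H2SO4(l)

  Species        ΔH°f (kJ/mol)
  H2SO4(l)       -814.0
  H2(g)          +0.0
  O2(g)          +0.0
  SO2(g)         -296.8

ΔH°rxn = -517.2 kJ/mol

Products: 1·(-814.0) = -814.0
Reactants: 1·(+0.0) + 1·(+0.0) + 1·(-296.8) = -296.8
ΔH°rxn = (-814.0) − (-296.8) = -517.2 kJ/mol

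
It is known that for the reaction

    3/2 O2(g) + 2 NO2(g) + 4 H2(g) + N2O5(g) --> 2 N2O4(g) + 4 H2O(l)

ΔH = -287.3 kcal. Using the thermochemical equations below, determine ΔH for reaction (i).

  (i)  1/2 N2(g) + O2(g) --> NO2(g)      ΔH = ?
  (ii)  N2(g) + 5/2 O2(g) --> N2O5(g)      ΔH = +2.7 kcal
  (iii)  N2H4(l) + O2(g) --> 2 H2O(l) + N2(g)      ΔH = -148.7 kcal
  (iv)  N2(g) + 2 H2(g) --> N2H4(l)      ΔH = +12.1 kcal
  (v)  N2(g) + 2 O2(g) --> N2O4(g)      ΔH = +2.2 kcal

ΔH = 7.9 kcal

(i) reversed and × 2 (NO2(g) must end up as a reactant; ×2 to match 2 NO2(g) in the target): contributes −2·x
(ii) reversed (N2O5(g) must end up as a reactant): -2.7 kcal
(iii) × 2 (scale by 2 for the 4 H2O(l)): (2)·(-148.7) = -297.4 kcal
(iv) × 2 (×2 to match 4 H2(g) in the target): (2)·(+12.1) = +24.2 kcal
(v) × 2 (scale by 2 for the 2 N2O4(g)): (2)·(+2.2) = +4.4 kcal
-287.3 = (-2.7) + (-297.4) + (+24.2) + (+4.4) − 2·x
x = (-287.3 − (-271.5)) / (-2) = 7.9 kcal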